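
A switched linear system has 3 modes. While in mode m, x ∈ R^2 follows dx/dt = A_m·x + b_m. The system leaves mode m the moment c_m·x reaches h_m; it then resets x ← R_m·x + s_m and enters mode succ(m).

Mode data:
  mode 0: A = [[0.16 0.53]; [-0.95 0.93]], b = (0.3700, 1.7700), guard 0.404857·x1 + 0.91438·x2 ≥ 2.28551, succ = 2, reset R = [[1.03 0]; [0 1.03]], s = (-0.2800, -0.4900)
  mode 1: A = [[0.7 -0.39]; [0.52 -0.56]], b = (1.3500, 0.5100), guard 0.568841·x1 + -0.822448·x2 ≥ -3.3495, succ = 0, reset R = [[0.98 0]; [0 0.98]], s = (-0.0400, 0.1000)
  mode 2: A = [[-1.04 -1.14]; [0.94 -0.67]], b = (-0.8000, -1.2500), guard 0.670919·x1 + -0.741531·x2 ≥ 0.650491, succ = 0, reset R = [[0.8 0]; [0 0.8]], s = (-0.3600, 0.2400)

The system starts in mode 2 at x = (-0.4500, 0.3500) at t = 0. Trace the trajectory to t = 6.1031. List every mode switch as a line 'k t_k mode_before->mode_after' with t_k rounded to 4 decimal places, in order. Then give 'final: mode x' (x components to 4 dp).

1 1.0508 2->0
2 2.1650 0->2
3 3.7705 2->0
4 4.9039 0->2
final: 2 -0.7481 -0.7854

Mode 2: guard c·x = 0.6505 hit at Δt = 1.0508 (t = 1.0508), x⁻ = (-0.2256, -1.0813) → reset → x⁺ = (-0.5405, -0.6251), jump to mode 0
Mode 0: guard c·x = 2.2855 hit at Δt = 1.1142 (t = 2.1650), x⁻ = (0.2237, 2.4005) → reset → x⁺ = (-0.0496, 1.9825), jump to mode 2
Mode 2: guard c·x = 0.6505 hit at Δt = 1.6055 (t = 3.7705), x⁻ = (-0.3525, -1.1962) → reset → x⁺ = (-0.6420, -0.7169), jump to mode 0
Mode 0: guard c·x = 2.2855 hit at Δt = 1.1334 (t = 4.9039), x⁻ = (0.0907, 2.4594) → reset → x⁺ = (-0.1866, 2.0432), jump to mode 2
Mode 2: flow for 1.1992 to horizon, guard not reached → x = (-0.7481, -0.7854)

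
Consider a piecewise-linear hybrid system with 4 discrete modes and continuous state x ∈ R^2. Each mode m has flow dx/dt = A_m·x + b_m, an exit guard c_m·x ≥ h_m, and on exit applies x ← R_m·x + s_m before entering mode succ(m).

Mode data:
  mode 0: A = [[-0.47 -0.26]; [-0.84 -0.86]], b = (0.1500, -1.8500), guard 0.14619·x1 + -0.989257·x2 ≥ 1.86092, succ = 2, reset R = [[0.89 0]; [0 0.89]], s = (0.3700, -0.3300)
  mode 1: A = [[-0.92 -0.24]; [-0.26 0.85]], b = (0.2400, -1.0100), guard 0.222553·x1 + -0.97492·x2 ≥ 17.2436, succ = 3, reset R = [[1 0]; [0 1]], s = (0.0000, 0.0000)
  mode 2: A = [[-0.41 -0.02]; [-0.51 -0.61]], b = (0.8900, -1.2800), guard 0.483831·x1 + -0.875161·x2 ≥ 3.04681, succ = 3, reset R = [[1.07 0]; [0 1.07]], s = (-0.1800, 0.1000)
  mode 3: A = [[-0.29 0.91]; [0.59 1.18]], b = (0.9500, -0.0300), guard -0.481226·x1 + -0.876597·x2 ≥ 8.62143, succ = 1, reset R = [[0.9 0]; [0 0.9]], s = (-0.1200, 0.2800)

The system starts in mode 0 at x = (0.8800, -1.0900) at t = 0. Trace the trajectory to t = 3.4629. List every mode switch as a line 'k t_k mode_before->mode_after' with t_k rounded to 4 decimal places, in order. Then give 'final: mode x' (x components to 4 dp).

Mode 0: guard c·x = 1.8609 hit at Δt = 0.4779 (t = 0.4779), x⁻ = (0.9285, -1.7439) → reset → x⁺ = (1.1964, -1.8821), jump to mode 2
Mode 2: guard c·x = 3.0468 hit at Δt = 1.1452 (t = 1.6231), x⁻ = (1.6033, -2.5950) → reset → x⁺ = (1.5355, -2.6767), jump to mode 3
Mode 3: guard c·x = 8.6214 hit at Δt = 1.0371 (t = 2.6602), x⁻ = (-2.1277, -8.6671) → reset → x⁺ = (-2.0349, -7.5204), jump to mode 1
Mode 1: flow for 0.8027 to horizon, guard not reached → x = (0.7518, -15.8136)

1 0.4779 0->2
2 1.6231 2->3
3 2.6602 3->1
final: 1 0.7518 -15.8136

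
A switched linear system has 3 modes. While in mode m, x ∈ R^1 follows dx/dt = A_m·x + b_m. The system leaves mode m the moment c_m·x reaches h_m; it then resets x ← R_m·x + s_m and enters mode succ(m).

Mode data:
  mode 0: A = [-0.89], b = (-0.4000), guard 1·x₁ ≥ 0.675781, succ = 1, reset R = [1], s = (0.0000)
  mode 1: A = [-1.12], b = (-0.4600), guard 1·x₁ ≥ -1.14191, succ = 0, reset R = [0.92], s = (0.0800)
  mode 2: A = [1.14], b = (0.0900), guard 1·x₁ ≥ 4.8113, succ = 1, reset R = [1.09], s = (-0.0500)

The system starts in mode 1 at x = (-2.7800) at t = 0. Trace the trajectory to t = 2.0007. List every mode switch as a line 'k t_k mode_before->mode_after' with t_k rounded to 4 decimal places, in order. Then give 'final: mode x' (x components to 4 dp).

1 1.0497 1->0
final: 0 -0.6730

Mode 1: guard c·x = -1.1419 hit at Δt = 1.0497 (t = 1.0497), x⁻ = (-1.1419) → reset → x⁺ = (-0.9706), jump to mode 0
Mode 0: flow for 0.9510 to horizon, guard not reached → x = (-0.6730)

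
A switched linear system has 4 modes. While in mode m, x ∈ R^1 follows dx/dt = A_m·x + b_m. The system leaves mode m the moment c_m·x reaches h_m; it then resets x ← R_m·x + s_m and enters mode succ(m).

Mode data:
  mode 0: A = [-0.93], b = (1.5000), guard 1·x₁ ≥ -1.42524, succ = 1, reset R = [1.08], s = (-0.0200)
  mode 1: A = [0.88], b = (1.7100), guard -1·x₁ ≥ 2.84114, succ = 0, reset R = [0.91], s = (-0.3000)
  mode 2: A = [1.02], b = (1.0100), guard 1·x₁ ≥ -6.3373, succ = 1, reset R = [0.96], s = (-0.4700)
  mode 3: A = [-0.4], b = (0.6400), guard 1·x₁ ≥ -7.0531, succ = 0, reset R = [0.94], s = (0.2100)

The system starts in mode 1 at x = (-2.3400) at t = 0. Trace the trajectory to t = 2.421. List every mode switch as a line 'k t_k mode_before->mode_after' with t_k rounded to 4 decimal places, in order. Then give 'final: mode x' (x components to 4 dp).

1 0.9280 1->0
2 1.3500 0->1
final: 1 -0.9579

Mode 1: guard c·x = 2.8411 hit at Δt = 0.9280 (t = 0.9280), x⁻ = (-2.8411) → reset → x⁺ = (-2.8854), jump to mode 0
Mode 0: guard c·x = -1.4252 hit at Δt = 0.4220 (t = 1.3500), x⁻ = (-1.4252) → reset → x⁺ = (-1.5593), jump to mode 1
Mode 1: flow for 1.0710 to horizon, guard not reached → x = (-0.9579)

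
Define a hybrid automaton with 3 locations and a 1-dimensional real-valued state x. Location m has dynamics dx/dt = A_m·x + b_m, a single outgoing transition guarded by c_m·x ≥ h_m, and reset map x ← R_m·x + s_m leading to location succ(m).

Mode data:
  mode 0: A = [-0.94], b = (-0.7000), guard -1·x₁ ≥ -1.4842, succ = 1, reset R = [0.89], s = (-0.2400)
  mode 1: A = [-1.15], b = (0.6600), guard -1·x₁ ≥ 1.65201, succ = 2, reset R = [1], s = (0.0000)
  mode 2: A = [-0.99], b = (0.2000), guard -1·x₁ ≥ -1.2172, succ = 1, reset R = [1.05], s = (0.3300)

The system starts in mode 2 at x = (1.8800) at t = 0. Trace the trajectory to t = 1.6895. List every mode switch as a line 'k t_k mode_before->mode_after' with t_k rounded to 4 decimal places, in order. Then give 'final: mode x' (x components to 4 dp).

Mode 2: guard c·x = -1.2172 hit at Δt = 0.5076 (t = 0.5076), x⁻ = (1.2172) → reset → x⁺ = (1.6081), jump to mode 1
Mode 1: flow for 1.1819 to horizon, guard not reached → x = (0.8396)

1 0.5076 2->1
final: 1 0.8396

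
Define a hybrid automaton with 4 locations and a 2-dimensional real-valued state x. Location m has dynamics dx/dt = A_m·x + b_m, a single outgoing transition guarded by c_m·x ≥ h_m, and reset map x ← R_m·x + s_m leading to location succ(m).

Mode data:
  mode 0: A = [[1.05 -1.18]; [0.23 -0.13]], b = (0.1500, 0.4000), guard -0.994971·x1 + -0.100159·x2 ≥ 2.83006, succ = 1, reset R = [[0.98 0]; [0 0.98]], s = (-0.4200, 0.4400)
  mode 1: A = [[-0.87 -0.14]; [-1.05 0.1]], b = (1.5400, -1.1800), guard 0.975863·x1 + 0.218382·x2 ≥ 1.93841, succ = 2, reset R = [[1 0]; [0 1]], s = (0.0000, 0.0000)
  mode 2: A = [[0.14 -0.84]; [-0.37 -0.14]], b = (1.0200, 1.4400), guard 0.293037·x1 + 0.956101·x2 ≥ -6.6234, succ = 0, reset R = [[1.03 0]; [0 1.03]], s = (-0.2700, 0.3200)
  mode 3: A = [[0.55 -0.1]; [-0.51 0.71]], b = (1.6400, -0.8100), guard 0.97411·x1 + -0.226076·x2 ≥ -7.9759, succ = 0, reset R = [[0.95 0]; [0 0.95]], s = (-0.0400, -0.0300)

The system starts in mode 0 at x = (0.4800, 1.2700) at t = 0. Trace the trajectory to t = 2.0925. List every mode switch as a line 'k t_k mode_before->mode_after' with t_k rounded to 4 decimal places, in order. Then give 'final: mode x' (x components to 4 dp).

1 1.4803 0->1
final: 1 -1.3820 2.6086

Mode 0: guard c·x = 2.8301 hit at Δt = 1.4803 (t = 1.4803), x⁻ = (-2.9773, 1.3209) → reset → x⁺ = (-3.3378, 1.7344), jump to mode 1
Mode 1: flow for 0.6122 to horizon, guard not reached → x = (-1.3820, 2.6086)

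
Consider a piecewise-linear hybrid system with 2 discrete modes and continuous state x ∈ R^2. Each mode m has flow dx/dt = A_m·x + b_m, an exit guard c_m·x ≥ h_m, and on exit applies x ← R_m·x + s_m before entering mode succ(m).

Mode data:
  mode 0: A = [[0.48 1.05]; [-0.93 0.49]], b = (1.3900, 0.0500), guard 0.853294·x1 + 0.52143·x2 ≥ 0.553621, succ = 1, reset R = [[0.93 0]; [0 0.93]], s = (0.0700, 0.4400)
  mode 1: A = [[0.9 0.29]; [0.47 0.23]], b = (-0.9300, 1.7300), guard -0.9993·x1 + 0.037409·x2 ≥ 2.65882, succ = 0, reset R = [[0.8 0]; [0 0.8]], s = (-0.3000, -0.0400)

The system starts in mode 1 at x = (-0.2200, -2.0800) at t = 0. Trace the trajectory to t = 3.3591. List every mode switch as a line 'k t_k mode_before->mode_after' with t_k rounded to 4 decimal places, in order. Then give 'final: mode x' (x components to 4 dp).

1 0.9654 1->0
2 2.4583 0->1
final: 1 -1.6988 4.7482

Mode 1: guard c·x = 2.6588 hit at Δt = 0.9654 (t = 0.9654), x⁻ = (-2.7119, -1.3670) → reset → x⁺ = (-2.4695, -1.1336), jump to mode 0
Mode 0: guard c·x = 0.5536 hit at Δt = 1.4929 (t = 2.4583), x⁻ = (-0.9848, 2.6734) → reset → x⁺ = (-0.8459, 2.9262), jump to mode 1
Mode 1: flow for 0.9008 to horizon, guard not reached → x = (-1.6988, 4.7482)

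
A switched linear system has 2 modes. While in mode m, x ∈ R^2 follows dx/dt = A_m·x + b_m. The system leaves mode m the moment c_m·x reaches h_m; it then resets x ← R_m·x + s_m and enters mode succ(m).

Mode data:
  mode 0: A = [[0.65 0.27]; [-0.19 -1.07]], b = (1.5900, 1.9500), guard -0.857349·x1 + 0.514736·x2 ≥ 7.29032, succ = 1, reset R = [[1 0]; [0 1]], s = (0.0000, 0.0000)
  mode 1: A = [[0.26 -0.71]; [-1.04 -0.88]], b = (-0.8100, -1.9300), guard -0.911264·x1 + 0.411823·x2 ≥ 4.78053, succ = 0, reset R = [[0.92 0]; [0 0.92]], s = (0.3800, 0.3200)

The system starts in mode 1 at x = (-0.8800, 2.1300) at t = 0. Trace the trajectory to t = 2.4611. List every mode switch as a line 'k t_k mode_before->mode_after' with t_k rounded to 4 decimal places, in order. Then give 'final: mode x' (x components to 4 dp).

Mode 1: guard c·x = 4.7805 hit at Δt = 1.4932 (t = 1.4932), x⁻ = (-4.5355, 1.5722) → reset → x⁺ = (-3.7927, 1.7664), jump to mode 0
Mode 0: flow for 0.9679 to horizon, guard not reached → x = (-4.2352, 2.2651)

1 1.4932 1->0
final: 0 -4.2352 2.2651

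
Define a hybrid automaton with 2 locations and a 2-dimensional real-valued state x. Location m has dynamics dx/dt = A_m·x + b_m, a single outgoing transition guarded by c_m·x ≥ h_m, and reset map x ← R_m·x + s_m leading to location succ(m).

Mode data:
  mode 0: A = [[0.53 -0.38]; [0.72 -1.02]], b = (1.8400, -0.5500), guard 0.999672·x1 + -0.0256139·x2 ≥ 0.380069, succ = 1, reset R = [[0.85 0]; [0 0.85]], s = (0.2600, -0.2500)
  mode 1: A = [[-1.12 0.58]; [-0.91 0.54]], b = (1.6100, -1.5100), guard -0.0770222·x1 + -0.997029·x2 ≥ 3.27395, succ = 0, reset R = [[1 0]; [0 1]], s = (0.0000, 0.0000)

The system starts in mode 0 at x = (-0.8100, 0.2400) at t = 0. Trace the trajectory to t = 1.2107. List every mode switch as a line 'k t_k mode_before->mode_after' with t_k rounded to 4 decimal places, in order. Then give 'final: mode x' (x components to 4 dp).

Mode 0: guard c·x = 0.3801 hit at Δt = 0.6865 (t = 0.6865), x⁻ = (0.3745, -0.2215) → reset → x⁺ = (0.5783, -0.4383), jump to mode 1
Mode 1: flow for 0.5242 to horizon, guard not reached → x = (0.6875, -1.8671)

1 0.6865 0->1
final: 1 0.6875 -1.8671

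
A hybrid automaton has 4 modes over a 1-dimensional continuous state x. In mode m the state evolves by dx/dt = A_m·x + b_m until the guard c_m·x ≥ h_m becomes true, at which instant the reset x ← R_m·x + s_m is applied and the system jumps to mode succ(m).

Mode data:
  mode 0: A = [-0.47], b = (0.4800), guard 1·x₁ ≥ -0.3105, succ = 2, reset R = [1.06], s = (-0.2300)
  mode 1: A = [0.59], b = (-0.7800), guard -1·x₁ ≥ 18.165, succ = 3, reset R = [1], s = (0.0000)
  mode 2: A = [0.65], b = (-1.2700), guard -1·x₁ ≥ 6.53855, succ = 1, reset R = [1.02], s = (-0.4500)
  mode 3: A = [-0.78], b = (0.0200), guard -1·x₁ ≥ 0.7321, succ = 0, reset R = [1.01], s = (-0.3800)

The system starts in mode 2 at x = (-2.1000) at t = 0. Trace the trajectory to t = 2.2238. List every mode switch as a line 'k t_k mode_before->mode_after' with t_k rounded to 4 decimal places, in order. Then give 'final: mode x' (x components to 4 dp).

1 1.1377 2->1
final: 1 -14.6996

Mode 2: guard c·x = 6.5385 hit at Δt = 1.1377 (t = 1.1377), x⁻ = (-6.5385) → reset → x⁺ = (-7.1193), jump to mode 1
Mode 1: flow for 1.0861 to horizon, guard not reached → x = (-14.6996)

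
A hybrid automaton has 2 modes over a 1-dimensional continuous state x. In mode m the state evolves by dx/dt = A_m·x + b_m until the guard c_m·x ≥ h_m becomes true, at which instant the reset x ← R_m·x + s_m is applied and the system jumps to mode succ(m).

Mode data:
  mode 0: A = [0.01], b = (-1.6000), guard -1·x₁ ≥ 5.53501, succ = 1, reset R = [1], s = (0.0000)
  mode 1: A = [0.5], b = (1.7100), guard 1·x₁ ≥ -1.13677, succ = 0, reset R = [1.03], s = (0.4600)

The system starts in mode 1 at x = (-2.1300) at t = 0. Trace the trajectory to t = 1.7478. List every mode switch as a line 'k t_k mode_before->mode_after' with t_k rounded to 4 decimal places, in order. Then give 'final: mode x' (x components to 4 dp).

Mode 1: guard c·x = -1.1368 hit at Δt = 1.1419 (t = 1.1419), x⁻ = (-1.1368) → reset → x⁺ = (-0.7109), jump to mode 0
Mode 0: flow for 0.6059 to horizon, guard not reached → x = (-1.6876)

1 1.1419 1->0
final: 0 -1.6876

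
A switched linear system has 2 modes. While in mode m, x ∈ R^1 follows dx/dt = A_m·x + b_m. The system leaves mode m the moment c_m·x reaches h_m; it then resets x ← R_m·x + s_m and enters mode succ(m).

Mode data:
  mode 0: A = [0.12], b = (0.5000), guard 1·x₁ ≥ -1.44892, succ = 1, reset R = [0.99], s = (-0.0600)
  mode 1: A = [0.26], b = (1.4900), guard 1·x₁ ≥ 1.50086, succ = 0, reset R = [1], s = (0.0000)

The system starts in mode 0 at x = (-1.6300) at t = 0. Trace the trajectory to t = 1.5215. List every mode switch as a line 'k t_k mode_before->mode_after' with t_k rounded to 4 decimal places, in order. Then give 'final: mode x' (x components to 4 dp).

1 0.5746 0->1
final: 1 -0.3119

Mode 0: guard c·x = -1.4489 hit at Δt = 0.5746 (t = 0.5746), x⁻ = (-1.4489) → reset → x⁺ = (-1.4944), jump to mode 1
Mode 1: flow for 0.9469 to horizon, guard not reached → x = (-0.3119)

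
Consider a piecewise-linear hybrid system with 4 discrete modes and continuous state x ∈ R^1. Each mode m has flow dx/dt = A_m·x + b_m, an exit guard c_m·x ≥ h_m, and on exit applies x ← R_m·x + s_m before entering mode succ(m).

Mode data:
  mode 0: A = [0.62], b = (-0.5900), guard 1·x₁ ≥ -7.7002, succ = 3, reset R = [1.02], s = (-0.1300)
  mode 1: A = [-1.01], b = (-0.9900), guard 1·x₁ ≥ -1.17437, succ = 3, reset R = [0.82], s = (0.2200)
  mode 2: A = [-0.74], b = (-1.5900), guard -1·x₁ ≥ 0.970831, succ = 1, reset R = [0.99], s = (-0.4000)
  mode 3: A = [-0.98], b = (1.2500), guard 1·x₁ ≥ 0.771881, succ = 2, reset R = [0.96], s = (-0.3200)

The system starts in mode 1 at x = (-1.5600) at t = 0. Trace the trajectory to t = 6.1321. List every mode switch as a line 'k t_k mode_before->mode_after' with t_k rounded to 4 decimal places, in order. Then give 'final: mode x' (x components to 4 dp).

1 1.0831 1->3
2 2.4997 3->2
3 3.5539 2->1
4 4.2211 1->3
5 5.6377 3->2
final: 2 -0.3663

Mode 1: guard c·x = -1.1744 hit at Δt = 1.0831 (t = 1.0831), x⁻ = (-1.1744) → reset → x⁺ = (-0.7430), jump to mode 3
Mode 3: guard c·x = 0.7719 hit at Δt = 1.4166 (t = 2.4997), x⁻ = (0.7719) → reset → x⁺ = (0.4210), jump to mode 2
Mode 2: guard c·x = 0.9708 hit at Δt = 1.0542 (t = 3.5539), x⁻ = (-0.9708) → reset → x⁺ = (-1.3611), jump to mode 1
Mode 1: guard c·x = -1.1744 hit at Δt = 0.6672 (t = 4.2211), x⁻ = (-1.1744) → reset → x⁺ = (-0.7430), jump to mode 3
Mode 3: guard c·x = 0.7719 hit at Δt = 1.4166 (t = 5.6377), x⁻ = (0.7719) → reset → x⁺ = (0.4210), jump to mode 2
Mode 2: flow for 0.4944 to horizon, guard not reached → x = (-0.3663)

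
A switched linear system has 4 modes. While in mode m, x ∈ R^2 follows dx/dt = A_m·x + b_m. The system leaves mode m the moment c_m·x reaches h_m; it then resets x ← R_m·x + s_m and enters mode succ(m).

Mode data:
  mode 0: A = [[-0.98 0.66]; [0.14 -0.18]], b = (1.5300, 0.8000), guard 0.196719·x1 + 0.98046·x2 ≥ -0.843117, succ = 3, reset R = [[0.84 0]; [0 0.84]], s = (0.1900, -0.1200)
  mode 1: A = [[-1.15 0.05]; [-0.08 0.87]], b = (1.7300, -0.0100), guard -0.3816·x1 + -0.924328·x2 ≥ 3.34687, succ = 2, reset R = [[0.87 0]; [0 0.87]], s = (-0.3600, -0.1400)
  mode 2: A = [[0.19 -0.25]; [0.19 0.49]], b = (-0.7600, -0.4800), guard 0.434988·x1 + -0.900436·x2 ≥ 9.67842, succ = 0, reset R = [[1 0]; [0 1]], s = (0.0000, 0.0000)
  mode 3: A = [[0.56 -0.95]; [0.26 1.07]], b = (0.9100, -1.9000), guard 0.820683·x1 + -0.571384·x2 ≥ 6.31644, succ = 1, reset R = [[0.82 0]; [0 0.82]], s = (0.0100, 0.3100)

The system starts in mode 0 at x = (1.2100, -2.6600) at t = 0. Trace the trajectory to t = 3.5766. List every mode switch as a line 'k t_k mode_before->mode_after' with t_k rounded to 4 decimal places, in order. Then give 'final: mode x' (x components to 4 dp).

1 1.3557 0->3
2 2.2172 3->1
3 2.6351 1->2
final: 2 3.1968 -6.8525

Mode 0: guard c·x = -0.8431 hit at Δt = 1.3557 (t = 1.3557), x⁻ = (0.6716, -0.9947) → reset → x⁺ = (0.7542, -0.9555), jump to mode 3
Mode 3: guard c·x = 6.3164 hit at Δt = 0.8615 (t = 2.2172), x⁻ = (4.6761, -4.3383) → reset → x⁺ = (3.8444, -3.2474), jump to mode 1
Mode 1: guard c·x = 3.3469 hit at Δt = 0.4179 (t = 2.6351), x⁻ = (2.8844, -4.8116) → reset → x⁺ = (2.1494, -4.3261), jump to mode 2
Mode 2: flow for 0.9415 to horizon, guard not reached → x = (3.1968, -6.8525)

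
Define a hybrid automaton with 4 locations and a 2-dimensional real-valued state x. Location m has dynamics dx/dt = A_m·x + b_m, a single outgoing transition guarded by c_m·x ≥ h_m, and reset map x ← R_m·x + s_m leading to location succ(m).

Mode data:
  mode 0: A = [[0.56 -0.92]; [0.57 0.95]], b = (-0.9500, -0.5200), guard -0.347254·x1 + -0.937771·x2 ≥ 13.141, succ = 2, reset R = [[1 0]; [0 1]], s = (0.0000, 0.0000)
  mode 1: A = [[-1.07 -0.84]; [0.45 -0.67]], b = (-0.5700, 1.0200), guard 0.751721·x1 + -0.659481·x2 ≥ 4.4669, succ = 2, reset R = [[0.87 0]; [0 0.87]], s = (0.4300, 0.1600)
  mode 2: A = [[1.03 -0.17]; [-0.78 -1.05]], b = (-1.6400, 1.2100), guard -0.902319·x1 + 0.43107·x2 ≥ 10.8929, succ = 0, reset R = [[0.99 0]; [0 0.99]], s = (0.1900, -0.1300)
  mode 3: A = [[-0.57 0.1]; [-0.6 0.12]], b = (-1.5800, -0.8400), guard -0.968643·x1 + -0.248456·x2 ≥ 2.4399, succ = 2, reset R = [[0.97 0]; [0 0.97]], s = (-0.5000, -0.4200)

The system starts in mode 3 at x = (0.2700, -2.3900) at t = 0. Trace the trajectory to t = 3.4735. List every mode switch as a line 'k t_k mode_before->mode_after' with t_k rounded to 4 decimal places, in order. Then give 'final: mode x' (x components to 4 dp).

1 1.3570 3->2
2 2.5434 2->0
final: 0 -18.4820 -5.6664

Mode 3: guard c·x = 2.4399 hit at Δt = 1.3570 (t = 1.3570), x⁻ = (-1.6568, -3.3610) → reset → x⁺ = (-2.1071, -3.6802), jump to mode 2
Mode 2: guard c·x = 10.8929 hit at Δt = 1.1864 (t = 2.5434), x⁻ = (-10.6027, 3.0758) → reset → x⁺ = (-10.3067, 2.9150), jump to mode 0
Mode 0: flow for 0.9301 to horizon, guard not reached → x = (-18.4820, -5.6664)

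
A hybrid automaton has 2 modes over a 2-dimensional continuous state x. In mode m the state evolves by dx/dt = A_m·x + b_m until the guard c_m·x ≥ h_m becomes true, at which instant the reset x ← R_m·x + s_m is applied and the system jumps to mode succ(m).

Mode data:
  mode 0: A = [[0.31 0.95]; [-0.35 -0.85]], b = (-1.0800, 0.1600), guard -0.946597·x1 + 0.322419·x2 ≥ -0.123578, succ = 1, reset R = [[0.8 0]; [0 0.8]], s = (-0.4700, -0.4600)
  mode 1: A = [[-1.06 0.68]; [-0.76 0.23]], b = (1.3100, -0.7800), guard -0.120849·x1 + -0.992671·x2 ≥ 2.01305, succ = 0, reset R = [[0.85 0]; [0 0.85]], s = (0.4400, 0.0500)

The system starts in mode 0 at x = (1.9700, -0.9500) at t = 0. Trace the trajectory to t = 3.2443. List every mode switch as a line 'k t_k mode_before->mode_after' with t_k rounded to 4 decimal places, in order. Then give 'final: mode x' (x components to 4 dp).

Mode 0: guard c·x = -0.1236 hit at Δt = 1.3763 (t = 1.3763), x⁻ = (-0.0034, -0.3933) → reset → x⁺ = (-0.4727, -0.7746), jump to mode 1
Mode 1: guard c·x = 2.0130 hit at Δt = 1.2061 (t = 2.5824), x⁻ = (0.0791, -2.0375) → reset → x⁺ = (0.5072, -1.6819), jump to mode 0
Mode 0: guard c·x = -0.1236 hit at Δt = 0.3280 (t = 2.9104), x⁻ = (-0.2902, -1.2354) → reset → x⁺ = (-0.7022, -1.4483), jump to mode 1
Mode 1: flow for 0.3339 to horizon, guard not reached → x = (-0.4244, -1.6889)

1 1.3763 0->1
2 2.5824 1->0
3 2.9104 0->1
final: 1 -0.4244 -1.6889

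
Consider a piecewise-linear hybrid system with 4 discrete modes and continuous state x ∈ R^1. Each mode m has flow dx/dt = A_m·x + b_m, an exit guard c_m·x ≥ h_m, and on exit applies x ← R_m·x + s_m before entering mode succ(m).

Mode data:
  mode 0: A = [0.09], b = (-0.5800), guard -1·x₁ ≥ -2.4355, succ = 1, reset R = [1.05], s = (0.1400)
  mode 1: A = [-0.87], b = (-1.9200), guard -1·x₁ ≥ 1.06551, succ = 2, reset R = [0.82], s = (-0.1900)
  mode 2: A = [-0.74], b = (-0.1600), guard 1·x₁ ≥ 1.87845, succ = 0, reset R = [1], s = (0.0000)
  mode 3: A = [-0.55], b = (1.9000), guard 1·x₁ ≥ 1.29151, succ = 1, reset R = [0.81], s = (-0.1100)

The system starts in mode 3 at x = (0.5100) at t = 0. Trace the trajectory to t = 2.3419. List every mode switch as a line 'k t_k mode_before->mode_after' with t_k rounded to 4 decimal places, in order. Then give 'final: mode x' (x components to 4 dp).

Mode 3: guard c·x = 1.2915 hit at Δt = 0.5608 (t = 0.5608), x⁻ = (1.2915) → reset → x⁺ = (0.9361), jump to mode 1
Mode 1: guard c·x = 1.0655 hit at Δt = 1.1643 (t = 1.7251), x⁻ = (-1.0655) → reset → x⁺ = (-1.0637), jump to mode 2
Mode 2: flow for 0.6168 to horizon, guard not reached → x = (-0.7531)

1 0.5608 3->1
2 1.7251 1->2
final: 2 -0.7531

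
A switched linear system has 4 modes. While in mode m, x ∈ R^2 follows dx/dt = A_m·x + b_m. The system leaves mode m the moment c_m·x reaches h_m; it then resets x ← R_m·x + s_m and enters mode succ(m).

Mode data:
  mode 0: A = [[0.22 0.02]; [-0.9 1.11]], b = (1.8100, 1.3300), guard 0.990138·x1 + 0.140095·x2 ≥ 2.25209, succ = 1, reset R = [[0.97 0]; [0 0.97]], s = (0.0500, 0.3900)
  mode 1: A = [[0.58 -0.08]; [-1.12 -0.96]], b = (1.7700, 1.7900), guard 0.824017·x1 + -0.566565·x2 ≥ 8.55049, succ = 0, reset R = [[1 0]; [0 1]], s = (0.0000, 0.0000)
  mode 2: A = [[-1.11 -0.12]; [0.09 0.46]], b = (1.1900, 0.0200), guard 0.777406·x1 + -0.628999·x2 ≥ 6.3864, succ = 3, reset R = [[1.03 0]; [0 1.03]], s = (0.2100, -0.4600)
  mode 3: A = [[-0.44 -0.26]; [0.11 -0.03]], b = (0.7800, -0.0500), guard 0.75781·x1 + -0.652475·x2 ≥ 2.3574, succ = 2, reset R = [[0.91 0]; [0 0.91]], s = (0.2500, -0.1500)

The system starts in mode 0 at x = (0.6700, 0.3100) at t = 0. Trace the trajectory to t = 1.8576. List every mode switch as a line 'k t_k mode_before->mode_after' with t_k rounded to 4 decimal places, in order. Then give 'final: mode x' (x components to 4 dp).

Mode 0: guard c·x = 2.2521 hit at Δt = 0.6977 (t = 0.6977), x⁻ = (2.1553, 0.8426) → reset → x⁺ = (2.1406, 1.2074), jump to mode 1
Mode 1: flow for 1.1599 to horizon, guard not reached → x = (7.1280, -2.1023)

1 0.6977 0->1
final: 1 7.1280 -2.1023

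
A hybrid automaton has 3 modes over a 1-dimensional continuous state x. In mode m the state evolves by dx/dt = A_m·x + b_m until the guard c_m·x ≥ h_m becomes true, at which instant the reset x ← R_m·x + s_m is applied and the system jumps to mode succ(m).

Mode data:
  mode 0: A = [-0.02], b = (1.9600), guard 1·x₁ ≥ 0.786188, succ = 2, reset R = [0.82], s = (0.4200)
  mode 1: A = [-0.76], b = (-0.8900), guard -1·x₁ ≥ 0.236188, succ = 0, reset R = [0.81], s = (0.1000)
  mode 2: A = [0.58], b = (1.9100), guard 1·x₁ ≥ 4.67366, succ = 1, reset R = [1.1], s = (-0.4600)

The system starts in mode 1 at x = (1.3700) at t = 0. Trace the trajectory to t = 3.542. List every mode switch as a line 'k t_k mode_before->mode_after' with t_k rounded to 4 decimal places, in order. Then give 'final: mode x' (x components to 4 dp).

Mode 1: guard c·x = 0.2362 hit at Δt = 1.3157 (t = 1.3157), x⁻ = (-0.2362) → reset → x⁺ = (-0.0913), jump to mode 0
Mode 0: guard c·x = 0.7862 hit at Δt = 0.4493 (t = 1.7650), x⁻ = (0.7862) → reset → x⁺ = (1.0647), jump to mode 2
Mode 2: guard c·x = 4.6737 hit at Δt = 1.0402 (t = 2.8052), x⁻ = (4.6737) → reset → x⁺ = (4.6810), jump to mode 1
Mode 1: flow for 0.7368 to horizon, guard not reached → x = (2.1718)

1 1.3157 1->0
2 1.7650 0->2
3 2.8052 2->1
final: 1 2.1718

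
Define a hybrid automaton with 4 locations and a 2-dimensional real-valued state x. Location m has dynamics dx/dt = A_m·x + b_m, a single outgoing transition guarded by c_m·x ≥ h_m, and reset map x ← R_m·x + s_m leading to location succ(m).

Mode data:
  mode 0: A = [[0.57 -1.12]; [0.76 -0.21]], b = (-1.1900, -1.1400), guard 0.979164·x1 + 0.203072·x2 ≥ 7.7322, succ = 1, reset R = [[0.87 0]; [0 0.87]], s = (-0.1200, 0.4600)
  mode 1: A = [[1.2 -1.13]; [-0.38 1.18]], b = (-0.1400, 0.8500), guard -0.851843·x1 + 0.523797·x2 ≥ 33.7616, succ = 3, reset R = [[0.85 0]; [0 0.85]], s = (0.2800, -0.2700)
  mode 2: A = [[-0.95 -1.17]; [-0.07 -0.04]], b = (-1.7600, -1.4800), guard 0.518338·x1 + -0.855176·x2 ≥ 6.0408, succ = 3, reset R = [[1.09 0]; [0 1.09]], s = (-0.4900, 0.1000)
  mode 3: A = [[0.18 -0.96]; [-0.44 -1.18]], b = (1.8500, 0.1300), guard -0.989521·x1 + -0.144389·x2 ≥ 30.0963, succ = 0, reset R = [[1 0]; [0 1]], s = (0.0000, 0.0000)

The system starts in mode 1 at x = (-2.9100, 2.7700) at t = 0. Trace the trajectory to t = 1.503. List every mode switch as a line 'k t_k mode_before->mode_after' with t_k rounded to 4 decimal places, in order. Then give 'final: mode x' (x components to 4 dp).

Mode 1: guard c·x = 33.7616 hit at Δt = 1.0707 (t = 1.0707), x⁻ = (-27.9324, 19.0295) → reset → x⁺ = (-23.4625, 15.9051), jump to mode 3
Mode 3: flow for 0.4323 to horizon, guard not reached → x = (-30.8312, 13.6891)

1 1.0707 1->3
final: 3 -30.8312 13.6891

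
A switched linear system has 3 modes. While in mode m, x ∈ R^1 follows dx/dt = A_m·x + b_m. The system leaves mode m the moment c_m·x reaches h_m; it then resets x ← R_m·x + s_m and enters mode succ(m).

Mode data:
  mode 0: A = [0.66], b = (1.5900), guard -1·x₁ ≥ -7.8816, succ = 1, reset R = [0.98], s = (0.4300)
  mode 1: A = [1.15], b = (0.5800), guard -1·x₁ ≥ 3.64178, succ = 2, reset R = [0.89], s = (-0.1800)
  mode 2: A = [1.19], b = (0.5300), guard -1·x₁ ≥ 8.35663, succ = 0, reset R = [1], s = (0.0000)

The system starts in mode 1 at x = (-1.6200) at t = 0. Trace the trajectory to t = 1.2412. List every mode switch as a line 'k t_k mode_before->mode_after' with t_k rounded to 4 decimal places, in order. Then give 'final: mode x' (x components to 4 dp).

1 0.8991 1->2
final: 2 -4.9164

Mode 1: guard c·x = 3.6418 hit at Δt = 0.8991 (t = 0.8991), x⁻ = (-3.6418) → reset → x⁺ = (-3.4212), jump to mode 2
Mode 2: flow for 0.3421 to horizon, guard not reached → x = (-4.9164)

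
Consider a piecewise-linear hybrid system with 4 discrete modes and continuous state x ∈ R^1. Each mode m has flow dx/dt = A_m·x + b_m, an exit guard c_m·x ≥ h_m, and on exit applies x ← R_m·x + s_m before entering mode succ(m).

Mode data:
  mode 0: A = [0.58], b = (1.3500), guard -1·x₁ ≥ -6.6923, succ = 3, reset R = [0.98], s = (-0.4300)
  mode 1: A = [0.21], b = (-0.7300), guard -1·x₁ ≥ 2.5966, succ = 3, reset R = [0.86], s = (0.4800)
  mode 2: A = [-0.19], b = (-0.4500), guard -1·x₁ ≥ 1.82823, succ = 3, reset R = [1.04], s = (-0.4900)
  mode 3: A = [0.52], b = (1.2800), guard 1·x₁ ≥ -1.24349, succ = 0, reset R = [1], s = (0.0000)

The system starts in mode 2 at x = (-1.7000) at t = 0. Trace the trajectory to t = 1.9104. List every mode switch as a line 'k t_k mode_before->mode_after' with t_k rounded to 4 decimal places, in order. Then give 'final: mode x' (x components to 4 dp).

1 1.1210 2->3
final: 3 -2.3557

Mode 2: guard c·x = 1.8282 hit at Δt = 1.1210 (t = 1.1210), x⁻ = (-1.8282) → reset → x⁺ = (-2.3914), jump to mode 3
Mode 3: flow for 0.7894 to horizon, guard not reached → x = (-2.3557)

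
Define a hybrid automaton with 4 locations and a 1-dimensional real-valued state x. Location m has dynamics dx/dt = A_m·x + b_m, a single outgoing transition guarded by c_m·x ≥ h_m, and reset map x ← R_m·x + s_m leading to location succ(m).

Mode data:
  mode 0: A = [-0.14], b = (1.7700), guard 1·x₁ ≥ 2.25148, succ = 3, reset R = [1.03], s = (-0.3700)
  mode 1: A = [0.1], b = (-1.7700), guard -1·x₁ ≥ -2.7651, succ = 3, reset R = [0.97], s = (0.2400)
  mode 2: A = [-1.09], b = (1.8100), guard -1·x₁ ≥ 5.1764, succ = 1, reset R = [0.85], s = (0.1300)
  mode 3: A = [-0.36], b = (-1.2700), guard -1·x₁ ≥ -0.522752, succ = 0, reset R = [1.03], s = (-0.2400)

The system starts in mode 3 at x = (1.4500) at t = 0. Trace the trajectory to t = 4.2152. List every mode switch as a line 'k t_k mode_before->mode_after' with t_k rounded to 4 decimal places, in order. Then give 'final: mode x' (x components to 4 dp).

1 0.5726 3->0
2 1.8028 0->3
3 2.6408 3->0
4 3.8710 0->3
final: 3 1.3107

Mode 3: guard c·x = -0.5228 hit at Δt = 0.5726 (t = 0.5726), x⁻ = (0.5228) → reset → x⁺ = (0.2984), jump to mode 0
Mode 0: guard c·x = 2.2515 hit at Δt = 1.2302 (t = 1.8028), x⁻ = (2.2515) → reset → x⁺ = (1.9490), jump to mode 3
Mode 3: guard c·x = -0.5228 hit at Δt = 0.8380 (t = 2.6408), x⁻ = (0.5228) → reset → x⁺ = (0.2984), jump to mode 0
Mode 0: guard c·x = 2.2515 hit at Δt = 1.2302 (t = 3.8710), x⁻ = (2.2515) → reset → x⁺ = (1.9490), jump to mode 3
Mode 3: flow for 0.3442 to horizon, guard not reached → x = (1.3107)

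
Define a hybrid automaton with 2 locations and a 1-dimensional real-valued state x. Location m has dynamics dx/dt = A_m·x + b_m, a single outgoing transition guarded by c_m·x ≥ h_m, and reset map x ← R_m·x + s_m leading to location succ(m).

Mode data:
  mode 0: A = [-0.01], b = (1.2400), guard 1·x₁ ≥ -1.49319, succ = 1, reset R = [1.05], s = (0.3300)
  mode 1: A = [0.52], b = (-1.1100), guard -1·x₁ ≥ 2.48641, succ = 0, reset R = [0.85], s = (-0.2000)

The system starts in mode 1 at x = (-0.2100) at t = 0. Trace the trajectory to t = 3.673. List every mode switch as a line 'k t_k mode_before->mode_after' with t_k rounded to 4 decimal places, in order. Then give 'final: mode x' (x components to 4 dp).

1 1.3048 1->0
2 1.9563 0->1
3 2.5620 1->0
4 3.2135 0->1
final: 1 -2.1480

Mode 1: guard c·x = 2.4864 hit at Δt = 1.3048 (t = 1.3048), x⁻ = (-2.4864) → reset → x⁺ = (-2.3134), jump to mode 0
Mode 0: guard c·x = -1.4932 hit at Δt = 0.6515 (t = 1.9563), x⁻ = (-1.4932) → reset → x⁺ = (-1.2378), jump to mode 1
Mode 1: guard c·x = 2.4864 hit at Δt = 0.6057 (t = 2.5620), x⁻ = (-2.4864) → reset → x⁺ = (-2.3134), jump to mode 0
Mode 0: guard c·x = -1.4932 hit at Δt = 0.6515 (t = 3.2135), x⁻ = (-1.4932) → reset → x⁺ = (-1.2378), jump to mode 1
Mode 1: flow for 0.4595 to horizon, guard not reached → x = (-2.1480)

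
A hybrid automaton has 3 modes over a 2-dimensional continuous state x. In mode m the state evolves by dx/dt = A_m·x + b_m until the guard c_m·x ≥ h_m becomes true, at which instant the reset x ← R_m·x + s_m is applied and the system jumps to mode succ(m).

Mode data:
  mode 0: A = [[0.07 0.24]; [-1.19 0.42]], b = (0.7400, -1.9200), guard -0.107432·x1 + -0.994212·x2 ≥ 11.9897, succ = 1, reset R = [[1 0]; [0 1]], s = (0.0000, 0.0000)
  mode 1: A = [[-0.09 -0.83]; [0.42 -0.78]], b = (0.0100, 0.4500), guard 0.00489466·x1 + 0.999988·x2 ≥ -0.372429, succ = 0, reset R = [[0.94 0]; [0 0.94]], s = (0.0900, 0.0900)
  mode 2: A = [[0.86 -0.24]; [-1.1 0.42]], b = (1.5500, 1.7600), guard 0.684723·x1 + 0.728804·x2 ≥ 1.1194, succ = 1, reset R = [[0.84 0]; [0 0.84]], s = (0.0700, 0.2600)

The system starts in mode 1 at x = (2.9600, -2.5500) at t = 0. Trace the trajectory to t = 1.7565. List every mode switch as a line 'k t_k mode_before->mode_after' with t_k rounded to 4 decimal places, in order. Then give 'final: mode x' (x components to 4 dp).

Mode 1: guard c·x = -0.3724 hit at Δt = 0.7321 (t = 0.7321), x⁻ = (3.5847, -0.3900) → reset → x⁺ = (3.4596, -0.2766), jump to mode 0
Mode 0: flow for 1.0244 to horizon, guard not reached → x = (3.4822, -8.4217)

1 0.7321 1->0
final: 0 3.4822 -8.4217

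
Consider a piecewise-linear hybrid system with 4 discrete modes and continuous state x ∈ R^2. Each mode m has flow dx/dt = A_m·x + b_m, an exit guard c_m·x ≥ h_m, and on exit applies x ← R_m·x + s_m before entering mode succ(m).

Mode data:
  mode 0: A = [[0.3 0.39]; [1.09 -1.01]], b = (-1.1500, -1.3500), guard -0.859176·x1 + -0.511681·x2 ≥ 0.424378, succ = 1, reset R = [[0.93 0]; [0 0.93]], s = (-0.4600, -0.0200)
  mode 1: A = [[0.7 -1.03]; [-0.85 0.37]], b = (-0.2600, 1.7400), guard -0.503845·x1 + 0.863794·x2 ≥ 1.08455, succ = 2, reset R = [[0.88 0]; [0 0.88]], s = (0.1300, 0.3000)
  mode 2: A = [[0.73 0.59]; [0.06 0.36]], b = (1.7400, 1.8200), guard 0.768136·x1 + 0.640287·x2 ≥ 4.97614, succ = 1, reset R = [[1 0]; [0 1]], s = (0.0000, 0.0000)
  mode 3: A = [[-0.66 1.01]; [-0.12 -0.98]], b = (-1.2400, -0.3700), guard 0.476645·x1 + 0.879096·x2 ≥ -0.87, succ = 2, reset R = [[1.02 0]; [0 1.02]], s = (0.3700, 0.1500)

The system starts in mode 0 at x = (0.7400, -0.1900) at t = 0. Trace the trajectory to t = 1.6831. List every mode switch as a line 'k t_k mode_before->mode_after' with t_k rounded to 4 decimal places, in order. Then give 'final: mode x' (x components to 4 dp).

Mode 0: guard c·x = 0.4244 hit at Δt = 0.7201 (t = 0.7201), x⁻ = (-0.1218, -0.6248) → reset → x⁺ = (-0.5733, -0.6011), jump to mode 1
Mode 1: guard c·x = 1.0845 hit at Δt = 0.5467 (t = 1.2668), x⁻ = (-0.9875, 0.6795) → reset → x⁺ = (-0.7390, 0.8980), jump to mode 2
Mode 2: flow for 0.4163 to horizon, guard not reached → x = (0.2288, 1.8522)

1 0.7201 0->1
2 1.2668 1->2
final: 2 0.2288 1.8522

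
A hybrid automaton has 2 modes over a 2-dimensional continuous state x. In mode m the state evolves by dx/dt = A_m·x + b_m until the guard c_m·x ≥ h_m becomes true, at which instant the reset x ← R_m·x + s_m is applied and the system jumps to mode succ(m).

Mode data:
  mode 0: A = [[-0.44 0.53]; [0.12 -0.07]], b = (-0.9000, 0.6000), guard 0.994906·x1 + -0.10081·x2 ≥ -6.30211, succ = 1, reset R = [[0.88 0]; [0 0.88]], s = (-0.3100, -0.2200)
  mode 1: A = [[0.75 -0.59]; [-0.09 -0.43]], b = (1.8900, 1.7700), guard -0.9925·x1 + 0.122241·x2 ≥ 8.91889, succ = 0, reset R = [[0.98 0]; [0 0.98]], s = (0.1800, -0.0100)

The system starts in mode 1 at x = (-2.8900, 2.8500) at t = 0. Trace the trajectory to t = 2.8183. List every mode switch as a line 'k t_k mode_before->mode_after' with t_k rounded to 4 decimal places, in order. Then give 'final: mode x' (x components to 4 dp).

1 1.4158 1->0
2 1.9408 0->1
3 2.5138 1->0
final: 0 -6.9243 3.2727

Mode 1: guard c·x = 8.9189 hit at Δt = 1.4158 (t = 1.4158), x⁻ = (-8.5005, 3.9442) → reset → x⁺ = (-8.1505, 3.8553), jump to mode 0
Mode 0: guard c·x = -6.3021 hit at Δt = 0.5250 (t = 1.9408), x⁻ = (-5.9704, 3.5921) → reset → x⁺ = (-5.5640, 2.9411), jump to mode 1
Mode 1: guard c·x = 8.9189 hit at Δt = 0.5730 (t = 2.5138), x⁻ = (-8.5531, 3.5175) → reset → x⁺ = (-8.2020, 3.4372), jump to mode 0
Mode 0: flow for 0.3045 to horizon, guard not reached → x = (-6.9243, 3.2727)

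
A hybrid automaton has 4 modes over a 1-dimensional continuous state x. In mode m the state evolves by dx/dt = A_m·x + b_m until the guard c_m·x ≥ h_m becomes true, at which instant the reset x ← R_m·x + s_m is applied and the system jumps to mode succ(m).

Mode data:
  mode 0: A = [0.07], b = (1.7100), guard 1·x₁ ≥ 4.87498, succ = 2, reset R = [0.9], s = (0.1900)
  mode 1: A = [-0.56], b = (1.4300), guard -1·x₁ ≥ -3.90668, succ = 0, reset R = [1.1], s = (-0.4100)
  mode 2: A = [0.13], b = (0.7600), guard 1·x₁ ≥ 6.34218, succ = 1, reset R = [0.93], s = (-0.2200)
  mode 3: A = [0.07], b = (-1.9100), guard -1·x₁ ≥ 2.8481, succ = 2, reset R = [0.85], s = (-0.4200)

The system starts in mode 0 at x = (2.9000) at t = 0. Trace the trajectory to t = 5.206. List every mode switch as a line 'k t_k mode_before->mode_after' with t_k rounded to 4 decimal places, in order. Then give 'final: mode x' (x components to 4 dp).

1 0.9968 0->2
2 2.1999 2->1
3 3.6944 1->0
4 4.1842 0->2
final: 2 6.0583

Mode 0: guard c·x = 4.8750 hit at Δt = 0.9968 (t = 0.9968), x⁻ = (4.8750) → reset → x⁺ = (4.5775), jump to mode 2
Mode 2: guard c·x = 6.3422 hit at Δt = 1.2031 (t = 2.1999), x⁻ = (6.3422) → reset → x⁺ = (5.6782), jump to mode 1
Mode 1: guard c·x = -3.9067 hit at Δt = 1.4945 (t = 3.6944), x⁻ = (3.9067) → reset → x⁺ = (3.8873), jump to mode 0
Mode 0: guard c·x = 4.8750 hit at Δt = 0.4898 (t = 4.1842), x⁻ = (4.8750) → reset → x⁺ = (4.5775), jump to mode 2
Mode 2: flow for 1.0218 to horizon, guard not reached → x = (6.0583)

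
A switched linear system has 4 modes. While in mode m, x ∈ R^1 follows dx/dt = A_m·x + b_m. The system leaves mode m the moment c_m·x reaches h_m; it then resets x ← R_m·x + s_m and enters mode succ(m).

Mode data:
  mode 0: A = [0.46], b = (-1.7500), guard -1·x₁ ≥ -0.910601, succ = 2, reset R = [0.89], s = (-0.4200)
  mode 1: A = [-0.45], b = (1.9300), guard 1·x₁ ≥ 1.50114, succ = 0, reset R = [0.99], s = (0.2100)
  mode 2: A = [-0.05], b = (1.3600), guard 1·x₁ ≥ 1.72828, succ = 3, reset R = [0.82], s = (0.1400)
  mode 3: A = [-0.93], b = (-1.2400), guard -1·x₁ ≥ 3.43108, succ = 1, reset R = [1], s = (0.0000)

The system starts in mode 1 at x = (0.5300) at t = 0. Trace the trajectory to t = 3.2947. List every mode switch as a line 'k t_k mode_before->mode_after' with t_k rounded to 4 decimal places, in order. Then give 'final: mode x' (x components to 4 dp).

Mode 1: guard c·x = 1.5011 hit at Δt = 0.6642 (t = 0.6642), x⁻ = (1.5011) → reset → x⁺ = (1.6961), jump to mode 0
Mode 0: guard c·x = -0.9106 hit at Δt = 0.6885 (t = 1.3527), x⁻ = (0.9106) → reset → x⁺ = (0.3904), jump to mode 2
Mode 2: guard c·x = 1.7283 hit at Δt = 1.0238 (t = 2.3765), x⁻ = (1.7283) → reset → x⁺ = (1.5572), jump to mode 3
Mode 3: flow for 0.9182 to horizon, guard not reached → x = (-0.1027)

1 0.6642 1->0
2 1.3527 0->2
3 2.3765 2->3
final: 3 -0.1027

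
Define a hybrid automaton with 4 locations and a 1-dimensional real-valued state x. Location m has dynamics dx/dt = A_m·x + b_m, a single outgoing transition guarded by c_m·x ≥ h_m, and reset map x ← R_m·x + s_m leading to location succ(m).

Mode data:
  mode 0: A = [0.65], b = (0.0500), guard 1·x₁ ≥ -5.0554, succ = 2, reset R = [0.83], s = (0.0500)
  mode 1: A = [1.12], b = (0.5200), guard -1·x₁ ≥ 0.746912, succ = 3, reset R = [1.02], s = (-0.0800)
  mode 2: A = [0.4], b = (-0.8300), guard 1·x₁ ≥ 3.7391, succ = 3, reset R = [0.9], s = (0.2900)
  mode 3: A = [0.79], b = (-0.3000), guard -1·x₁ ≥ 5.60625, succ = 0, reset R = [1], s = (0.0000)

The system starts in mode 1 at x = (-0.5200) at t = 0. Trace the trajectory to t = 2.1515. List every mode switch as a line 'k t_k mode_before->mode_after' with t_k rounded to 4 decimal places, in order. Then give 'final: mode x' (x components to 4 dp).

Mode 1: guard c·x = 0.7469 hit at Δt = 1.4499 (t = 1.4499), x⁻ = (-0.7469) → reset → x⁺ = (-0.8419), jump to mode 3
Mode 3: flow for 0.7016 to horizon, guard not reached → x = (-1.7466)

1 1.4499 1->3
final: 3 -1.7466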